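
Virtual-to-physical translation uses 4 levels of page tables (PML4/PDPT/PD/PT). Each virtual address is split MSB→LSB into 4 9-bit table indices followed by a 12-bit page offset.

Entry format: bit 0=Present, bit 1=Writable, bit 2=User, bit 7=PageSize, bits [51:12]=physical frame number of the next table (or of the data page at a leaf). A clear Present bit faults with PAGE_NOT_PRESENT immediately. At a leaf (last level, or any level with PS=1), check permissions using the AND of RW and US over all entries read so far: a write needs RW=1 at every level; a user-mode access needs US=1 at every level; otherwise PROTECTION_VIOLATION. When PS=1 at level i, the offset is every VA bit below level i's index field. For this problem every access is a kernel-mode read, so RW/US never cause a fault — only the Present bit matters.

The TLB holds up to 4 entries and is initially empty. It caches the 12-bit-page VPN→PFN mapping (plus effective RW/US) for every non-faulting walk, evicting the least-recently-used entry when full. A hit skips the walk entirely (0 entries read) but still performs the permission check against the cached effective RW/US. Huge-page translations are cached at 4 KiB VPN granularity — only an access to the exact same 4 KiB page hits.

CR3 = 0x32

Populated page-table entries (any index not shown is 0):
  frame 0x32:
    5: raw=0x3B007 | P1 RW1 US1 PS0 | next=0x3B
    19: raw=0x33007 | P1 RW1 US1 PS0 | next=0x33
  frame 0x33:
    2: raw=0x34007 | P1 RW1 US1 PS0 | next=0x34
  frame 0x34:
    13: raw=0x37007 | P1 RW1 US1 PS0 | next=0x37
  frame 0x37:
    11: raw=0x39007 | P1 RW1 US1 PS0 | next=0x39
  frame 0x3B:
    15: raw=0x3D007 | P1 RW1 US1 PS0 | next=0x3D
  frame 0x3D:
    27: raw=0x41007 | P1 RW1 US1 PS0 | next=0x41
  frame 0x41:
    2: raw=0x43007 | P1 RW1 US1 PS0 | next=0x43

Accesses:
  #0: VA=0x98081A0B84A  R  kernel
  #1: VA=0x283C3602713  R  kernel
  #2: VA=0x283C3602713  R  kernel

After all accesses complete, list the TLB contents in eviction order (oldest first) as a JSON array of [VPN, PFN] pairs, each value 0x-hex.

Per-access translation:
#0 VA=0x98081A0B84A (r,kernel):
  lvl0: tbl 0x32, slot 19 ⇒ 0x33007 (P1/RW1/US1/PS0)
  lvl1: tbl 0x33, slot 2 ⇒ 0x34007 (P1/RW1/US1/PS0)
  lvl2: tbl 0x34, slot 13 ⇒ 0x37007 (P1/RW1/US1/PS0)
  lvl3: tbl 0x37, slot 11 ⇒ 0x39007 (P1/RW1/US1/PS0)
  ✓ 0x3984A  — 4 lookups
#1 VA=0x283C3602713 (r,kernel):
  lvl0: tbl 0x32, slot 5 ⇒ 0x3B007 (P1/RW1/US1/PS0)
  lvl1: tbl 0x3B, slot 15 ⇒ 0x3D007 (P1/RW1/US1/PS0)
  lvl2: tbl 0x3D, slot 27 ⇒ 0x41007 (P1/RW1/US1/PS0)
  lvl3: tbl 0x41, slot 2 ⇒ 0x43007 (P1/RW1/US1/PS0)
  ✓ 0x43713  — 4 lookups
#2 VA=0x283C3602713 (r,kernel):
  TLB hit vpn=0x283C3602 → PA=0x43713

TLB: [["0x98081A0B", "0x39"], ["0x283C3602", "0x43"]]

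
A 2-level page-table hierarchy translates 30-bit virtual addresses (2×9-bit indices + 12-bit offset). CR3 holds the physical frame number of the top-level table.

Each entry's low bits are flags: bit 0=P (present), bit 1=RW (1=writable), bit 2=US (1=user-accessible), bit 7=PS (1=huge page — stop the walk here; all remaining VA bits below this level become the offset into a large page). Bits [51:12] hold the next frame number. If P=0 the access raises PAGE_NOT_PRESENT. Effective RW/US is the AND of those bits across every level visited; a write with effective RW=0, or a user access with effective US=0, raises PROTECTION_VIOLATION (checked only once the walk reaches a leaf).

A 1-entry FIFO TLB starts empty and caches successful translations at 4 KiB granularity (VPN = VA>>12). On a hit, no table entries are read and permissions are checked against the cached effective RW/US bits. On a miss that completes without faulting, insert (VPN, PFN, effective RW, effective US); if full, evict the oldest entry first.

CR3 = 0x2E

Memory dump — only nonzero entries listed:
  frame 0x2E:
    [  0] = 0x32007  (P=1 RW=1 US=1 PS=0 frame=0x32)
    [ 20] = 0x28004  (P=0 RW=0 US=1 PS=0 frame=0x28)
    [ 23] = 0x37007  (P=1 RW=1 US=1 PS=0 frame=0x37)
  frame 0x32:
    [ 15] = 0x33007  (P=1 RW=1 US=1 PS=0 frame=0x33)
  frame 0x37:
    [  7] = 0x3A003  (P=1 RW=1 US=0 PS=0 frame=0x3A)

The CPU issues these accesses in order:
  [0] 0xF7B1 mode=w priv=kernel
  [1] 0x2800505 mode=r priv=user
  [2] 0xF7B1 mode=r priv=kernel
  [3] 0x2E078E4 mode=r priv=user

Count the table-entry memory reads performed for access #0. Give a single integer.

Trace:
#0 VA=0xF7B1 (w,kernel):
  lvl0: tbl 0x2E, slot 0 ⇒ 0x32007 (P1/RW1/US1/PS0)
  lvl1: tbl 0x32, slot 15 ⇒ 0x33007 (P1/RW1/US1/PS0)
  → PA=0x337B1  (2 entries read)
#1 VA=0x2800505 (r,user):
  lvl0: tbl 0x2E, slot 20 ⇒ 0x28004 (P0/RW0/US1/PS0)
  ✗ PAGE_NOT_PRESENT  [1 reads]
#2 VA=0xF7B1 (r,kernel):
  TLB hit vpn=0xF → PA=0x337B1
#3 VA=0x2E078E4 (r,user):
  lvl0: tbl 0x2E, slot 23 ⇒ 0x37007 (P1/RW1/US1/PS0)
  lvl1: tbl 0x37, slot 7 ⇒ 0x3A003 (P1/RW1/US0/PS0)
  ✗ PROTECTION_VIOLATION  [2 reads]

Entries read for #0: 2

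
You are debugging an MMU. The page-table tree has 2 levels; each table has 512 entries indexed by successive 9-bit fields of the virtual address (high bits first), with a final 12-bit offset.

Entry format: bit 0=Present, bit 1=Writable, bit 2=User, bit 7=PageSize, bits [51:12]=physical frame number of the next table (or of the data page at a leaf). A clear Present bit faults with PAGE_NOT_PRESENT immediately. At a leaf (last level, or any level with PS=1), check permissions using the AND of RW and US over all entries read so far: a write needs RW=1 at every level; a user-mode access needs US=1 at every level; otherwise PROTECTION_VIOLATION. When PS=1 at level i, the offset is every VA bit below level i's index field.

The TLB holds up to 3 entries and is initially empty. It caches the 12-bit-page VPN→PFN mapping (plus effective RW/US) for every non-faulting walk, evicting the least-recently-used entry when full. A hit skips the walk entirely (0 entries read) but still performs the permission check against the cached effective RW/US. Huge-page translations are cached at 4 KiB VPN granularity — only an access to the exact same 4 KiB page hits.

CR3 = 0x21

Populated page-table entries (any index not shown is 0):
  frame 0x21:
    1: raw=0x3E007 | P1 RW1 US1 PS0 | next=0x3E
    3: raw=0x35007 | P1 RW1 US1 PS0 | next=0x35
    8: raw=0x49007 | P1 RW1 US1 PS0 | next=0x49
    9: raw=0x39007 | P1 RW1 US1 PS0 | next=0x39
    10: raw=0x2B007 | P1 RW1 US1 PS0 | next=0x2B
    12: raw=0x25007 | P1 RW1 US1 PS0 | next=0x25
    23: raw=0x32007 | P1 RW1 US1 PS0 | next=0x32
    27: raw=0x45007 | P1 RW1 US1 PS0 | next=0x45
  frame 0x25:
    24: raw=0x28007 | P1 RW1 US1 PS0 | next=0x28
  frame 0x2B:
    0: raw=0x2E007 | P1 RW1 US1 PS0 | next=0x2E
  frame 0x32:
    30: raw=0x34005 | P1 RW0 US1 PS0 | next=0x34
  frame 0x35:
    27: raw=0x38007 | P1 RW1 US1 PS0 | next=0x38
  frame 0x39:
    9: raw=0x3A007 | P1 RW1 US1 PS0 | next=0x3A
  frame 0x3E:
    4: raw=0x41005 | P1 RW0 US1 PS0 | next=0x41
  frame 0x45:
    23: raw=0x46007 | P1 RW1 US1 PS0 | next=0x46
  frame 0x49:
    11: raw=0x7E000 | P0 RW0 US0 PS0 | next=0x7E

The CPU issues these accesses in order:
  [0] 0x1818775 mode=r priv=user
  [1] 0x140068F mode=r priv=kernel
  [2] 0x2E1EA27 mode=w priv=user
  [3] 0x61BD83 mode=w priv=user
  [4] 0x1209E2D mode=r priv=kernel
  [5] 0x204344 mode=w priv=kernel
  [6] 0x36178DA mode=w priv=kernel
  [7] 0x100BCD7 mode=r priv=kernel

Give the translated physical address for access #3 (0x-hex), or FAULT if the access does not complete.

Walk each access:
#0 VA=0x1818775 (r,user):
  [0] read 0x21 idx=12: raw=0x25007 flags P=1 W=1 U=1 S=0
  [1] read 0x25 idx=24: raw=0x28007 flags P=1 W=1 U=1 S=0
  ⇒ phys 0x28775  [2 reads]
#1 VA=0x140068F (r,kernel):
  [0] read 0x21 idx=10: raw=0x2B007 flags P=1 W=1 U=1 S=0
  [1] read 0x2B idx=0: raw=0x2E007 flags P=1 W=1 U=1 S=0
  ⇒ phys 0x2E68F  [2 reads]
#2 VA=0x2E1EA27 (w,user):
  [0] read 0x21 idx=23: raw=0x32007 flags P=1 W=1 U=1 S=0
  [1] read 0x32 idx=30: raw=0x34005 flags P=1 W=0 U=1 S=0
  ✗ PROTECTION_VIOLATION  [2 reads]
#3 VA=0x61BD83 (w,user):
  [0] read 0x21 idx=3: raw=0x35007 flags P=1 W=1 U=1 S=0
  [1] read 0x35 idx=27: raw=0x38007 flags P=1 W=1 U=1 S=0
  ⇒ phys 0x38D83  [2 reads]
#4 VA=0x1209E2D (r,kernel):
  [0] read 0x21 idx=9: raw=0x39007 flags P=1 W=1 U=1 S=0
  [1] read 0x39 idx=9: raw=0x3A007 flags P=1 W=1 U=1 S=0
  ⇒ phys 0x3AE2D  [2 reads]
#5 VA=0x204344 (w,kernel):
  [0] read 0x21 idx=1: raw=0x3E007 flags P=1 W=1 U=1 S=0
  [1] read 0x3E idx=4: raw=0x41005 flags P=1 W=0 U=1 S=0
  ✗ PROTECTION_VIOLATION  [2 reads]
#6 VA=0x36178DA (w,kernel):
  [0] read 0x21 idx=27: raw=0x45007 flags P=1 W=1 U=1 S=0
  [1] read 0x45 idx=23: raw=0x46007 flags P=1 W=1 U=1 S=0
  ⇒ phys 0x468DA  [2 reads]
#7 VA=0x100BCD7 (r,kernel):
  [0] read 0x21 idx=8: raw=0x49007 flags P=1 W=1 U=1 S=0
  [1] read 0x49 idx=11: raw=0x7E000 flags P=0 W=0 U=0 S=0
  ✗ PAGE_NOT_PRESENT  [2 reads]

Access #3 PA: 0x38D83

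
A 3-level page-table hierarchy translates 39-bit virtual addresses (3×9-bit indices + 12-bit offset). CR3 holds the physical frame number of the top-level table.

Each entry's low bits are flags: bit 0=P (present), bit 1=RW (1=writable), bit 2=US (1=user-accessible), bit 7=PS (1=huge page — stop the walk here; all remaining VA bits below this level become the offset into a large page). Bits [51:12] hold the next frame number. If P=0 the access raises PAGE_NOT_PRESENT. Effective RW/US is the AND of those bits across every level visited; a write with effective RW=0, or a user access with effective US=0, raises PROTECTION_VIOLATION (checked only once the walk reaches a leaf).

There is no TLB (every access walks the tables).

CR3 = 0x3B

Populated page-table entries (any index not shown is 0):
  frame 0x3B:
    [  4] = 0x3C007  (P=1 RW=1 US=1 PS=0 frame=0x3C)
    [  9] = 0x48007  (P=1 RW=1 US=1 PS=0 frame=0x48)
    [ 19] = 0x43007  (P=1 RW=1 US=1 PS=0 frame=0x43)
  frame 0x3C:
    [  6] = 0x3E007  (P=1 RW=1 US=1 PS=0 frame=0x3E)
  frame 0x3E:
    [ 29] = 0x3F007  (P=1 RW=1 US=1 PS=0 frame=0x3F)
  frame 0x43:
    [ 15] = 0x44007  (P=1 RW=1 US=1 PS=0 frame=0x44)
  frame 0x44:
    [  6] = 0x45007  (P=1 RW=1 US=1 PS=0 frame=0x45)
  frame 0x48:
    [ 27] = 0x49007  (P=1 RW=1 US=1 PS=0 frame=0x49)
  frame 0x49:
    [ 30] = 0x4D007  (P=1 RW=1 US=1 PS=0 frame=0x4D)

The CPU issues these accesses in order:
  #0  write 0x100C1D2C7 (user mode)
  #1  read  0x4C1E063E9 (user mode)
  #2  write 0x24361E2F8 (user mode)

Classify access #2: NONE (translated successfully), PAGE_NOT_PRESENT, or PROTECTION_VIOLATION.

Per-access translation:
#0 VA=0x100C1D2C7 (w,user):
  L0 @0x3B[4] → 0x3C007  P=1,RW=1,US=1,PS=0
  L1 @0x3C[6] → 0x3E007  P=1,RW=1,US=1,PS=0
  L2 @0x3E[29] → 0x3F007  P=1,RW=1,US=1,PS=0
  → PA=0x3F2C7  (3 entries read)
#1 VA=0x4C1E063E9 (r,user):
  L0 @0x3B[19] → 0x43007  P=1,RW=1,US=1,PS=0
  L1 @0x43[15] → 0x44007  P=1,RW=1,US=1,PS=0
  L2 @0x44[6] → 0x45007  P=1,RW=1,US=1,PS=0
  → PA=0x453E9  (3 entries read)
#2 VA=0x24361E2F8 (w,user):
  L0 @0x3B[9] → 0x48007  P=1,RW=1,US=1,PS=0
  L1 @0x48[27] → 0x49007  P=1,RW=1,US=1,PS=0
  L2 @0x49[30] → 0x4D007  P=1,RW=1,US=1,PS=0
  → PA=0x4D2F8  (3 entries read)

Access #2 fault: NONE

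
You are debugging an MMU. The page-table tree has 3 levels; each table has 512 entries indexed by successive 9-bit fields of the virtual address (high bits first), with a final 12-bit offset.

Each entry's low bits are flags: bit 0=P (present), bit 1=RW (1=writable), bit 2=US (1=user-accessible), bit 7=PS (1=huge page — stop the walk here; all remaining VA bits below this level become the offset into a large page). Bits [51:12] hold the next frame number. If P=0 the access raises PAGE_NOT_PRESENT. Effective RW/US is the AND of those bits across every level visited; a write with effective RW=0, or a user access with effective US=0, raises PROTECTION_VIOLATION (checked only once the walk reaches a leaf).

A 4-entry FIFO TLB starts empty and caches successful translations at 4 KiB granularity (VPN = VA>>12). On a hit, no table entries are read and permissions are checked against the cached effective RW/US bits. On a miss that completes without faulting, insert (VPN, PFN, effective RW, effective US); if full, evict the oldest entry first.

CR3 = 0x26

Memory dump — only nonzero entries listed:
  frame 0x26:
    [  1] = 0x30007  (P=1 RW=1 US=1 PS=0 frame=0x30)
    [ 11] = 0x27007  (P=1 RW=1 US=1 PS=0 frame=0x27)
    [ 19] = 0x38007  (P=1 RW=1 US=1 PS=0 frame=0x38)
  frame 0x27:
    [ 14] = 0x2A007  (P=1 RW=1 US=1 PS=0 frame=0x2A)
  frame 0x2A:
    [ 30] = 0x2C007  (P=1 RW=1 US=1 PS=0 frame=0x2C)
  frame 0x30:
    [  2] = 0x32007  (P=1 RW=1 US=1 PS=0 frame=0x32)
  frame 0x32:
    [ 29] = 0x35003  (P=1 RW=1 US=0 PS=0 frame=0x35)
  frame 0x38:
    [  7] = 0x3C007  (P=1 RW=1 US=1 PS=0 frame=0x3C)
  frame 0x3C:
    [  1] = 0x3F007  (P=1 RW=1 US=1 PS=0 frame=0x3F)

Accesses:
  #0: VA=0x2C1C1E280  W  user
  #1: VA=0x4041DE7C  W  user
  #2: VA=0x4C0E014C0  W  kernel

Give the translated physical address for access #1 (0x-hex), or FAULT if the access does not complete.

Per-access translation:
#0 VA=0x2C1C1E280 (w,user):
  [0] read 0x26 idx=11: raw=0x27007 flags P=1 W=1 U=1 S=0
  [1] read 0x27 idx=14: raw=0x2A007 flags P=1 W=1 U=1 S=0
  [2] read 0x2A idx=30: raw=0x2C007 flags P=1 W=1 U=1 S=0
  ⇒ phys 0x2C280  [3 reads]
#1 VA=0x4041DE7C (w,user):
  [0] read 0x26 idx=1: raw=0x30007 flags P=1 W=1 U=1 S=0
  [1] read 0x30 idx=2: raw=0x32007 flags P=1 W=1 U=1 S=0
  [2] read 0x32 idx=29: raw=0x35003 flags P=1 W=1 U=0 S=0
  ⇒ fault: PROTECTION_VIOLATION  — 3 lookups
#2 VA=0x4C0E014C0 (w,kernel):
  [0] read 0x26 idx=19: raw=0x38007 flags P=1 W=1 U=1 S=0
  [1] read 0x38 idx=7: raw=0x3C007 flags P=1 W=1 U=1 S=0
  [2] read 0x3C idx=1: raw=0x3F007 flags P=1 W=1 U=1 S=0
  ⇒ phys 0x3F4C0  [3 reads]

Access #1 PA: FAULT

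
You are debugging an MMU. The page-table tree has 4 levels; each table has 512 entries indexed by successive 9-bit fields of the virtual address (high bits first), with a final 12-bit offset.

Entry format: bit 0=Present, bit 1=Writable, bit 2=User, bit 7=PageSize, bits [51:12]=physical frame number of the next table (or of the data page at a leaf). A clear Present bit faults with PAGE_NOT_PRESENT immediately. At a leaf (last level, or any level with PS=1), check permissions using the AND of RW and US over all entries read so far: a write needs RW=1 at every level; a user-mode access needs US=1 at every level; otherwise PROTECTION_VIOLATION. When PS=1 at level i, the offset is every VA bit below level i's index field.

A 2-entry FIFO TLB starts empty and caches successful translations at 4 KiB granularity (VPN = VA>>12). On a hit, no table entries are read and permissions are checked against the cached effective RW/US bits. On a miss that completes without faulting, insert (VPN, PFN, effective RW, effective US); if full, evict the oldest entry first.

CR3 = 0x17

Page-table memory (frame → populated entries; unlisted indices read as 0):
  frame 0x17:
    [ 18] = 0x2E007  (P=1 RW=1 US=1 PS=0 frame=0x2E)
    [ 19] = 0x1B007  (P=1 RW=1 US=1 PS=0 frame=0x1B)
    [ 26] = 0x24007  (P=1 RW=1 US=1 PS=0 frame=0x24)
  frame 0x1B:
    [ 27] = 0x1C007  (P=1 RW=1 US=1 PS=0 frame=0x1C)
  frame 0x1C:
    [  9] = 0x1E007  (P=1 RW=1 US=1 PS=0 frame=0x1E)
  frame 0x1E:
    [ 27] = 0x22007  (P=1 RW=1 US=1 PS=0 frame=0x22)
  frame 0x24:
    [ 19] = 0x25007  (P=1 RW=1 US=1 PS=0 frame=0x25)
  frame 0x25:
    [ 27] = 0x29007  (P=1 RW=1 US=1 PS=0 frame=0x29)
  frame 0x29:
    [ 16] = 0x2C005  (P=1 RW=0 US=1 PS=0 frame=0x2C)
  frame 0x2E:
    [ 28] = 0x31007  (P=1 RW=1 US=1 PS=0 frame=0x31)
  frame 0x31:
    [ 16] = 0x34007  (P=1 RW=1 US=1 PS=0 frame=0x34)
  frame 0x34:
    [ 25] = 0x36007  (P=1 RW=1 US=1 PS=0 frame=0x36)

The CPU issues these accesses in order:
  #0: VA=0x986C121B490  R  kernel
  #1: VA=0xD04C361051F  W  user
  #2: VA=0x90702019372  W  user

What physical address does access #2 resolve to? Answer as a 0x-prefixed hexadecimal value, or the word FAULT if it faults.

Walk each access:
#0 VA=0x986C121B490 (r,kernel):
  lvl0: tbl 0x17, slot 19 ⇒ 0x1B007 (P1/RW1/US1/PS0)
  lvl1: tbl 0x1B, slot 27 ⇒ 0x1C007 (P1/RW1/US1/PS0)
  lvl2: tbl 0x1C, slot 9 ⇒ 0x1E007 (P1/RW1/US1/PS0)
  lvl3: tbl 0x1E, slot 27 ⇒ 0x22007 (P1/RW1/US1/PS0)
  → PA=0x22490  (4 entries read)
#1 VA=0xD04C361051F (w,user):
  lvl0: tbl 0x17, slot 26 ⇒ 0x24007 (P1/RW1/US1/PS0)
  lvl1: tbl 0x24, slot 19 ⇒ 0x25007 (P1/RW1/US1/PS0)
  lvl2: tbl 0x25, slot 27 ⇒ 0x29007 (P1/RW1/US1/PS0)
  lvl3: tbl 0x29, slot 16 ⇒ 0x2C005 (P1/RW0/US1/PS0)
  ⇒ fault: PROTECTION_VIOLATION  — 4 lookups
#2 VA=0x90702019372 (w,user):
  lvl0: tbl 0x17, slot 18 ⇒ 0x2E007 (P1/RW1/US1/PS0)
  lvl1: tbl 0x2E, slot 28 ⇒ 0x31007 (P1/RW1/US1/PS0)
  lvl2: tbl 0x31, slot 16 ⇒ 0x34007 (P1/RW1/US1/PS0)
  lvl3: tbl 0x34, slot 25 ⇒ 0x36007 (P1/RW1/US1/PS0)
  → PA=0x36372  (4 entries read)

Access #2 PA: 0x36372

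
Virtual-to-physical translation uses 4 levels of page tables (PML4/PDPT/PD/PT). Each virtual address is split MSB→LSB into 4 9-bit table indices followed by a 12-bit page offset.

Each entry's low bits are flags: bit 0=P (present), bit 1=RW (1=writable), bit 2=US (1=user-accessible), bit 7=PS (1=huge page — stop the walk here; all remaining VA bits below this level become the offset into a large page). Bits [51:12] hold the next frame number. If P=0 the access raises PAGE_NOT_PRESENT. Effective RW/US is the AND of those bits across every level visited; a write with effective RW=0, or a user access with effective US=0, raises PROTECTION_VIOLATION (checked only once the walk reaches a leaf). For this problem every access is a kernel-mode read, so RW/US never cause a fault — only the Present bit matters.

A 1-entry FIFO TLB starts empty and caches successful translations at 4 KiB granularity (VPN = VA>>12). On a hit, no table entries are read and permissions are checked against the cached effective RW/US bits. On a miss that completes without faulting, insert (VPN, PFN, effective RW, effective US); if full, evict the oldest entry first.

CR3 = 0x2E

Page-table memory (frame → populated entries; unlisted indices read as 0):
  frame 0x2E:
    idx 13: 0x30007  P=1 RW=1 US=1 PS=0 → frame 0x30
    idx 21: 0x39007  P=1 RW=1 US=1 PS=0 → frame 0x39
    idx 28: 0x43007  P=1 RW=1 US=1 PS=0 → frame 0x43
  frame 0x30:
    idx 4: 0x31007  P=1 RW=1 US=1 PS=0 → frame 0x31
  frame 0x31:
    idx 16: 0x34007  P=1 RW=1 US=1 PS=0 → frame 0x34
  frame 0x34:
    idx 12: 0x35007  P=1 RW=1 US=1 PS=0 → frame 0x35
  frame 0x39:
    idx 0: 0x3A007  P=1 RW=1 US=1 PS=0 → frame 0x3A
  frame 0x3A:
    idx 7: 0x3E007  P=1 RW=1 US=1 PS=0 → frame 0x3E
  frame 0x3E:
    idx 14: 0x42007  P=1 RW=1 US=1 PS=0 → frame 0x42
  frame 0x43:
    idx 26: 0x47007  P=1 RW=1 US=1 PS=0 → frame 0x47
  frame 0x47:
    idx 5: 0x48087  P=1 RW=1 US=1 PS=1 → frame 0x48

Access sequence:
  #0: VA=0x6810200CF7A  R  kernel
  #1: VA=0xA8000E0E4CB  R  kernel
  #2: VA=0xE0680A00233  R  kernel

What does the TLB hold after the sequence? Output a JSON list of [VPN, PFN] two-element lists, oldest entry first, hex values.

Walk each access:
#0 VA=0x6810200CF7A (r,kernel):
  [0] read 0x2E idx=13: raw=0x30007 flags P=1 W=1 U=1 S=0
  [1] read 0x30 idx=4: raw=0x31007 flags P=1 W=1 U=1 S=0
  [2] read 0x31 idx=16: raw=0x34007 flags P=1 W=1 U=1 S=0
  [3] read 0x34 idx=12: raw=0x35007 flags P=1 W=1 U=1 S=0
  ✓ 0x35F7A  — 4 lookups
#1 VA=0xA8000E0E4CB (r,kernel):
  [0] read 0x2E idx=21: raw=0x39007 flags P=1 W=1 U=1 S=0
  [1] read 0x39 idx=0: raw=0x3A007 flags P=1 W=1 U=1 S=0
  [2] read 0x3A idx=7: raw=0x3E007 flags P=1 W=1 U=1 S=0
  [3] read 0x3E idx=14: raw=0x42007 flags P=1 W=1 U=1 S=0
  ✓ 0x424CB  — 4 lookups
#2 VA=0xE0680A00233 (r,kernel):
  [0] read 0x2E idx=28: raw=0x43007 flags P=1 W=1 U=1 S=0
  [1] read 0x43 idx=26: raw=0x47007 flags P=1 W=1 U=1 S=0
  [2] read 0x47 idx=5: raw=0x48087 flags P=1 W=1 U=1 S=1
  ✓ 0x48233 (huge @L2)  — 3 lookups

TLB: [["0xE0680A00", "0x48"]]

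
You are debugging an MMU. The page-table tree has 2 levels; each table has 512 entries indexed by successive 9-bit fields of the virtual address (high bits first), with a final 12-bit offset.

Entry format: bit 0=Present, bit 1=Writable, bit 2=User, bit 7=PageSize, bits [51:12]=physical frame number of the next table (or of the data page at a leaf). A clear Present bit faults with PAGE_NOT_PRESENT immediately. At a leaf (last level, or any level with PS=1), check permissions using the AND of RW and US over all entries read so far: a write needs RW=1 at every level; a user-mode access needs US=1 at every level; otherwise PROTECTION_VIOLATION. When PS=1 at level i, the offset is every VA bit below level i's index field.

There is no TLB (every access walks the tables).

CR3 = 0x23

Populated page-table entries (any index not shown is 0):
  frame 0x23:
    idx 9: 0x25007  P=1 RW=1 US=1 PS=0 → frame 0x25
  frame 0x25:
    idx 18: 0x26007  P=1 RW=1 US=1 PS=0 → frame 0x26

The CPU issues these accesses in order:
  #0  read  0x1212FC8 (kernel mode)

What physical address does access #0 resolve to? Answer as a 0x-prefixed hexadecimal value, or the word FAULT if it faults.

Per-access translation:
#0 VA=0x1212FC8 (r,kernel):
  L0: frame=0x23 idx=9 entry=0x25007 [P=1 RW=1 US=1 PS=0]
  L1: frame=0x25 idx=18 entry=0x26007 [P=1 RW=1 US=1 PS=0]
  ✓ 0x26FC8  — 2 lookups

Access #0 PA: 0x26FC8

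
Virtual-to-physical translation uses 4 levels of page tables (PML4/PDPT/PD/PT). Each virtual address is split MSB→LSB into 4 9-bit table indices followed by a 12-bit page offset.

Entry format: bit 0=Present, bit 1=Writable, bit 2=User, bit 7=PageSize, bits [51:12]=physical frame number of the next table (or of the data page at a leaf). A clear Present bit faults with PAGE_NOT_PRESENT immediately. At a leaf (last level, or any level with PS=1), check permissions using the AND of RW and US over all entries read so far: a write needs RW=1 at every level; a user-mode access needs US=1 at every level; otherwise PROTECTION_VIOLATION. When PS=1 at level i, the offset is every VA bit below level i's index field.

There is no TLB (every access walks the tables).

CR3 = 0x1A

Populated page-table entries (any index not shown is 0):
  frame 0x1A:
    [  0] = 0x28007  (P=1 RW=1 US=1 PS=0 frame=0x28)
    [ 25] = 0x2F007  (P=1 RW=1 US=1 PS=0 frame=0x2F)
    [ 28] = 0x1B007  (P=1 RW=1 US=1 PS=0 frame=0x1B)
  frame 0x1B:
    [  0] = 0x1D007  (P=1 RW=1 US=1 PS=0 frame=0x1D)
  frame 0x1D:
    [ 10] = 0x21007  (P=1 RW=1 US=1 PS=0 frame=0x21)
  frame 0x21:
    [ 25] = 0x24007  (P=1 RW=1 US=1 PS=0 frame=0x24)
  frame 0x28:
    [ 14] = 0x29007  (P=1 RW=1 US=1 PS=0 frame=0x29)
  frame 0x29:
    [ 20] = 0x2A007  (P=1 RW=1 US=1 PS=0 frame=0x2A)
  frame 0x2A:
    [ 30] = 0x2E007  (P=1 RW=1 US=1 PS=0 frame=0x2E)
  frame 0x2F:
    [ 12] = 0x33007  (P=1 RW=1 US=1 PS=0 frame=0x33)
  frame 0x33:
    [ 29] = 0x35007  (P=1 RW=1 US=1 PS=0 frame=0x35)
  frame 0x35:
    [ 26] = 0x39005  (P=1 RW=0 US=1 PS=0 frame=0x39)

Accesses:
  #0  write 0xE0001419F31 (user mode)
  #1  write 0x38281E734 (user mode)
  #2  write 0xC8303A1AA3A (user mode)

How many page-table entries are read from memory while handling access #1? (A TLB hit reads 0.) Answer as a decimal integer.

Trace:
#0 VA=0xE0001419F31 (w,user):
  [0] read 0x1A idx=28: raw=0x1B007 flags P=1 W=1 U=1 S=0
  [1] read 0x1B idx=0: raw=0x1D007 flags P=1 W=1 U=1 S=0
  [2] read 0x1D idx=10: raw=0x21007 flags P=1 W=1 U=1 S=0
  [3] read 0x21 idx=25: raw=0x24007 flags P=1 W=1 U=1 S=0
  ✓ 0x24F31  — 4 lookups
#1 VA=0x38281E734 (w,user):
  [0] read 0x1A idx=0: raw=0x28007 flags P=1 W=1 U=1 S=0
  [1] read 0x28 idx=14: raw=0x29007 flags P=1 W=1 U=1 S=0
  [2] read 0x29 idx=20: raw=0x2A007 flags P=1 W=1 U=1 S=0
  [3] read 0x2A idx=30: raw=0x2E007 flags P=1 W=1 U=1 S=0
  ✓ 0x2E734  — 4 lookups
#2 VA=0xC8303A1AA3A (w,user):
  [0] read 0x1A idx=25: raw=0x2F007 flags P=1 W=1 U=1 S=0
  [1] read 0x2F idx=12: raw=0x33007 flags P=1 W=1 U=1 S=0
  [2] read 0x33 idx=29: raw=0x35007 flags P=1 W=1 U=1 S=0
  [3] read 0x35 idx=26: raw=0x39005 flags P=1 W=0 U=1 S=0
  ⇒ fault: PROTECTION_VIOLATION  — 4 lookups

Entries read for #1: 4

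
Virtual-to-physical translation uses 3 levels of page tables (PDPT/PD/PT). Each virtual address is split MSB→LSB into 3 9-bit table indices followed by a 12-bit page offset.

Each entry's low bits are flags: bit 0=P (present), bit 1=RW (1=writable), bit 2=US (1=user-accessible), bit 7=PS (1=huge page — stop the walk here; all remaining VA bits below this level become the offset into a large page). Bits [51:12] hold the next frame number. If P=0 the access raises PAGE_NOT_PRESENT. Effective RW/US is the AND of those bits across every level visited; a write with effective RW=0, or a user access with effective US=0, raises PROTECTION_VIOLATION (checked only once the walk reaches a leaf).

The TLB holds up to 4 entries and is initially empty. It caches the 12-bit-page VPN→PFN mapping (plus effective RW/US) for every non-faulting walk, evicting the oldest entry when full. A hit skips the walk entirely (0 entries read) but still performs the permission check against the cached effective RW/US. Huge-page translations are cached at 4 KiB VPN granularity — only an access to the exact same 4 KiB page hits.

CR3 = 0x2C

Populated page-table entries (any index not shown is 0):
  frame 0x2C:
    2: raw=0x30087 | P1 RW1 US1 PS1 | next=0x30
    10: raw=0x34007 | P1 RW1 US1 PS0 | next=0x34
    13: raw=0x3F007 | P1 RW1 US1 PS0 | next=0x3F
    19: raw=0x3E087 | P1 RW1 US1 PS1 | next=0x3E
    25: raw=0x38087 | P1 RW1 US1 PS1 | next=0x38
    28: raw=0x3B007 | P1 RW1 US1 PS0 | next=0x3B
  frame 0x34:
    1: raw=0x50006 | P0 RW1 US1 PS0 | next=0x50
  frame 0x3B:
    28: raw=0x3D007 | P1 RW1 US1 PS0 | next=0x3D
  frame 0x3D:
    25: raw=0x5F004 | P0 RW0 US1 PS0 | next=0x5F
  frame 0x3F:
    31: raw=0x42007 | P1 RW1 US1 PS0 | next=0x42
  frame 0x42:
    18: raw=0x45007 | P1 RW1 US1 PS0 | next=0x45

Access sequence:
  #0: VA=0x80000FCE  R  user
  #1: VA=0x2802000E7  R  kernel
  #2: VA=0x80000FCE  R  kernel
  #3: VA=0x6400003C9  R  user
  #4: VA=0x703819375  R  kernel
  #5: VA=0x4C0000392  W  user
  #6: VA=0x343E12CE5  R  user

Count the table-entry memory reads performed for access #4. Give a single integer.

Trace:
#0 VA=0x80000FCE (r,user):
  L0 @0x2C[2] → 0x30087  P=1,RW=1,US=1,PS=1
  → PA=0x30FCE (huge @L0)  (1 entries read)
#1 VA=0x2802000E7 (r,kernel):
  L0 @0x2C[10] → 0x34007  P=1,RW=1,US=1,PS=0
  L1 @0x34[1] → 0x50006  P=0,RW=1,US=1,PS=0
  ⇒ fault: PAGE_NOT_PRESENT  — 2 lookups
#2 VA=0x80000FCE (r,kernel):
  TLB hit vpn=0x80000 → PA=0x30FCE
#3 VA=0x6400003C9 (r,user):
  L0 @0x2C[25] → 0x38087  P=1,RW=1,US=1,PS=1
  → PA=0x383C9 (huge @L0)  (1 entries read)
#4 VA=0x703819375 (r,kernel):
  L0 @0x2C[28] → 0x3B007  P=1,RW=1,US=1,PS=0
  L1 @0x3B[28] → 0x3D007  P=1,RW=1,US=1,PS=0
  L2 @0x3D[25] → 0x5F004  P=0,RW=0,US=1,PS=0
  ⇒ fault: PAGE_NOT_PRESENT  — 3 lookups
#5 VA=0x4C0000392 (w,user):
  L0 @0x2C[19] → 0x3E087  P=1,RW=1,US=1,PS=1
  → PA=0x3E392 (huge @L0)  (1 entries read)
#6 VA=0x343E12CE5 (r,user):
  L0 @0x2C[13] → 0x3F007  P=1,RW=1,US=1,PS=0
  L1 @0x3F[31] → 0x42007  P=1,RW=1,US=1,PS=0
  L2 @0x42[18] → 0x45007  P=1,RW=1,US=1,PS=0
  → PA=0x45CE5  (3 entries read)

Entries read for #4: 3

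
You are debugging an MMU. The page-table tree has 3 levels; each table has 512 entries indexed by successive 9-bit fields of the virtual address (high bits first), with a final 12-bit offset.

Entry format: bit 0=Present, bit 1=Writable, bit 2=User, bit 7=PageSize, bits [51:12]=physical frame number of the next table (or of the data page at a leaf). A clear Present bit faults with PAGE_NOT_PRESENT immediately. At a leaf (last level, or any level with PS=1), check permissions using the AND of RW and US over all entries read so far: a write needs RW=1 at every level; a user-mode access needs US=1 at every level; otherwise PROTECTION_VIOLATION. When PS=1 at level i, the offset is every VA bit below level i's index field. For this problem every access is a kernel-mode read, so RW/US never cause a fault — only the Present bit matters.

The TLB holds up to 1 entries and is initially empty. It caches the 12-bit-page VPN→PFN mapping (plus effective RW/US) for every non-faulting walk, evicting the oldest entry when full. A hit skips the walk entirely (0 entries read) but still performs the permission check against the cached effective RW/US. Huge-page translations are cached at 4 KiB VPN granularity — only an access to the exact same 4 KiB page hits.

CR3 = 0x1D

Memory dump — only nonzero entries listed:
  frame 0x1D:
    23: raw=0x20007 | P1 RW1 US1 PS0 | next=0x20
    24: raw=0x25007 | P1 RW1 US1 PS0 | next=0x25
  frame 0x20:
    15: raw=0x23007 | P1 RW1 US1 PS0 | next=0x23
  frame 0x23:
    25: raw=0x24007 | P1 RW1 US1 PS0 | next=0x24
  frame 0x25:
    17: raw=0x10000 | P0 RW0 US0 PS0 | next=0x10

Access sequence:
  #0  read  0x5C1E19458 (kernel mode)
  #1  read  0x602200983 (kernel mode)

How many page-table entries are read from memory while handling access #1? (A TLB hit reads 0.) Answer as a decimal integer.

Per-access translation:
#0 VA=0x5C1E19458 (r,kernel):
  [0] read 0x1D idx=23: raw=0x20007 flags P=1 W=1 U=1 S=0
  [1] read 0x20 idx=15: raw=0x23007 flags P=1 W=1 U=1 S=0
  [2] read 0x23 idx=25: raw=0x24007 flags P=1 W=1 U=1 S=0
  → PA=0x24458  (3 entries read)
#1 VA=0x602200983 (r,kernel):
  [0] read 0x1D idx=24: raw=0x25007 flags P=1 W=1 U=1 S=0
  [1] read 0x25 idx=17: raw=0x10000 flags P=0 W=0 U=0 S=0
  → PAGE_NOT_PRESENT  (2 entries read)

Entries read for #1: 2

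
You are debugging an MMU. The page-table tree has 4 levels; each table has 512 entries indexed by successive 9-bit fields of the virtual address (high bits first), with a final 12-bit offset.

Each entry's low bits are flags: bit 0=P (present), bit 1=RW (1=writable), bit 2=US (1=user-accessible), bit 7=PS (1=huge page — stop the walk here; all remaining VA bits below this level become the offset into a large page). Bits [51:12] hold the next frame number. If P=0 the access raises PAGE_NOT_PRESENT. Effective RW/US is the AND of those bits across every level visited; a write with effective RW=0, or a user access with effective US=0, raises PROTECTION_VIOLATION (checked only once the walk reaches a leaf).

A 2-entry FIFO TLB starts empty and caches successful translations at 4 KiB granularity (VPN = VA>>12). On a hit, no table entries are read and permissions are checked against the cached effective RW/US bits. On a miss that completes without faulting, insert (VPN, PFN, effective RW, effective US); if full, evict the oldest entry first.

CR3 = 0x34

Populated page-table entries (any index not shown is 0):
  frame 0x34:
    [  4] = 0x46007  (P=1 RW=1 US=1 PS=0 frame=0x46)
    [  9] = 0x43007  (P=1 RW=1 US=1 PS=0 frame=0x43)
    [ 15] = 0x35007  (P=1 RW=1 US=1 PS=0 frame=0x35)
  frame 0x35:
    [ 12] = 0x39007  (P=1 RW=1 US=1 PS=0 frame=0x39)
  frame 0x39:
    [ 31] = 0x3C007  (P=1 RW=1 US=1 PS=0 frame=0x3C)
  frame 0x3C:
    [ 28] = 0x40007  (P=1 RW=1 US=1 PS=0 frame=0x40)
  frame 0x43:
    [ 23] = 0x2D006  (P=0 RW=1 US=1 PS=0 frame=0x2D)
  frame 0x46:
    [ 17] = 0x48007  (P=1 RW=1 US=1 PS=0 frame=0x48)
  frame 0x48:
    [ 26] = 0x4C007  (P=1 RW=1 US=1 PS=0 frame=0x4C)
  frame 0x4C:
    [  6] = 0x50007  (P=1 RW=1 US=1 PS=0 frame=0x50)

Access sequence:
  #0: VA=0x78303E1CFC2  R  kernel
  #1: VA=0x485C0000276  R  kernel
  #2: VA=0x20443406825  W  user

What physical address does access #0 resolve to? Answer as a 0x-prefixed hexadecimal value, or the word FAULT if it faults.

Per-access translation:
#0 VA=0x78303E1CFC2 (r,kernel):
  L0: frame=0x34 idx=15 entry=0x35007 [P=1 RW=1 US=1 PS=0]
  L1: frame=0x35 idx=12 entry=0x39007 [P=1 RW=1 US=1 PS=0]
  L2: frame=0x39 idx=31 entry=0x3C007 [P=1 RW=1 US=1 PS=0]
  L3: frame=0x3C idx=28 entry=0x40007 [P=1 RW=1 US=1 PS=0]
  ⇒ phys 0x40FC2  [4 reads]
#1 VA=0x485C0000276 (r,kernel):
  L0: frame=0x34 idx=9 entry=0x43007 [P=1 RW=1 US=1 PS=0]
  L1: frame=0x43 idx=23 entry=0x2D006 [P=0 RW=1 US=1 PS=0]
  ⇒ fault: PAGE_NOT_PRESENT  — 2 lookups
#2 VA=0x20443406825 (w,user):
  L0: frame=0x34 idx=4 entry=0x46007 [P=1 RW=1 US=1 PS=0]
  L1: frame=0x46 idx=17 entry=0x48007 [P=1 RW=1 US=1 PS=0]
  L2: frame=0x48 idx=26 entry=0x4C007 [P=1 RW=1 US=1 PS=0]
  L3: frame=0x4C idx=6 entry=0x50007 [P=1 RW=1 US=1 PS=0]
  ⇒ phys 0x50825  [4 reads]

Access #0 PA: 0x40FC2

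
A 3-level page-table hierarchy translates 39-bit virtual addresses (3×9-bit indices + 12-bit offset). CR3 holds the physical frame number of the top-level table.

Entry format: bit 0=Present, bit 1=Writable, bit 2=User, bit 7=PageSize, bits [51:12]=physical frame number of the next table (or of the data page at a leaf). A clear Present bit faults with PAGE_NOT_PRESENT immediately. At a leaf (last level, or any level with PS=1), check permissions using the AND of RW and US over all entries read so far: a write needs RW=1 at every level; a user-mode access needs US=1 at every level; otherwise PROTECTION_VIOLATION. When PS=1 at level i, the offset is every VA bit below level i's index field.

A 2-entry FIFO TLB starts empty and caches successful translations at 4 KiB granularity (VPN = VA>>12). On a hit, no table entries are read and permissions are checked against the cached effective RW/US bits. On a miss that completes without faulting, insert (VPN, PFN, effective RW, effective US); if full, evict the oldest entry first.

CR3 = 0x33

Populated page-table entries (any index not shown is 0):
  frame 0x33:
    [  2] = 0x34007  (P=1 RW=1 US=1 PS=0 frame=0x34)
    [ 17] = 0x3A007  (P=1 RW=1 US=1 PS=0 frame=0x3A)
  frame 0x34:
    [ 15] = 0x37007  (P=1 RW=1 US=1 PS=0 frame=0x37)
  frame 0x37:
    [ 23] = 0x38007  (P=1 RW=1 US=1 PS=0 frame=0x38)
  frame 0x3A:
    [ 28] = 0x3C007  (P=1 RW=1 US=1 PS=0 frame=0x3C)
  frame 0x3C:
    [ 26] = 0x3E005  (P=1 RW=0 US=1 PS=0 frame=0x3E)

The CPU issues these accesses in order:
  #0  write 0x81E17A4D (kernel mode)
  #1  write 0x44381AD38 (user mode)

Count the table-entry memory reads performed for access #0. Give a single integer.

Trace:
#0 VA=0x81E17A4D (w,kernel):
  [0] read 0x33 idx=2: raw=0x34007 flags P=1 W=1 U=1 S=0
  [1] read 0x34 idx=15: raw=0x37007 flags P=1 W=1 U=1 S=0
  [2] read 0x37 idx=23: raw=0x38007 flags P=1 W=1 U=1 S=0
  → PA=0x38A4D  (3 entries read)
#1 VA=0x44381AD38 (w,user):
  [0] read 0x33 idx=17: raw=0x3A007 flags P=1 W=1 U=1 S=0
  [1] read 0x3A idx=28: raw=0x3C007 flags P=1 W=1 U=1 S=0
  [2] read 0x3C idx=26: raw=0x3E005 flags P=1 W=0 U=1 S=0
  → PROTECTION_VIOLATION  (3 entries read)

Entries read for #0: 3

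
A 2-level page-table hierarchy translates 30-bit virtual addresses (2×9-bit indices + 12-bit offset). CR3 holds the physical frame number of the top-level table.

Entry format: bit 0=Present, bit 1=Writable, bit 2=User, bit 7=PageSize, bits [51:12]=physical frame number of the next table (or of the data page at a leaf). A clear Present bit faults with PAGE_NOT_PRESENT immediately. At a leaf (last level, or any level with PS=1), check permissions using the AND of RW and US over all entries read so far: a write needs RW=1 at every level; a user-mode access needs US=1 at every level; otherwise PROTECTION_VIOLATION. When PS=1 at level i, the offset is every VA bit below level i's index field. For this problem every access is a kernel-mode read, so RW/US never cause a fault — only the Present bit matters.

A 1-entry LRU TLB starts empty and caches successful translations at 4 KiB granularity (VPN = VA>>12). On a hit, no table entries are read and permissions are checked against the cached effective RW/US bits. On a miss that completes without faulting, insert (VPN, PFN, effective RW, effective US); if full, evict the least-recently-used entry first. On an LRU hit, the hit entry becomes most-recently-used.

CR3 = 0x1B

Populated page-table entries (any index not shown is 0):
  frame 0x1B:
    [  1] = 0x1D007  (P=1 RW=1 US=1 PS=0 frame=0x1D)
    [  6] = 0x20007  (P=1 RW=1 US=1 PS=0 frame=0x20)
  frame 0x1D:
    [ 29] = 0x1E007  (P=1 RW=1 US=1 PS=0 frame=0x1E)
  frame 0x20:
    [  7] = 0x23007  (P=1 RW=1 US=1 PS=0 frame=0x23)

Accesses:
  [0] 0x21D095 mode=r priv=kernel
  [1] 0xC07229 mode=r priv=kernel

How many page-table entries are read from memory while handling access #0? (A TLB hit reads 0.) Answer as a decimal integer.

Trace:
#0 VA=0x21D095 (r,kernel):
  L0 @0x1B[1] → 0x1D007  P=1,RW=1,US=1,PS=0
  L1 @0x1D[29] → 0x1E007  P=1,RW=1,US=1,PS=0
  ⇒ phys 0x1E095  [2 reads]
#1 VA=0xC07229 (r,kernel):
  L0 @0x1B[6] → 0x20007  P=1,RW=1,US=1,PS=0
  L1 @0x20[7] → 0x23007  P=1,RW=1,US=1,PS=0
  ⇒ phys 0x23229  [2 reads]

Entries read for #0: 2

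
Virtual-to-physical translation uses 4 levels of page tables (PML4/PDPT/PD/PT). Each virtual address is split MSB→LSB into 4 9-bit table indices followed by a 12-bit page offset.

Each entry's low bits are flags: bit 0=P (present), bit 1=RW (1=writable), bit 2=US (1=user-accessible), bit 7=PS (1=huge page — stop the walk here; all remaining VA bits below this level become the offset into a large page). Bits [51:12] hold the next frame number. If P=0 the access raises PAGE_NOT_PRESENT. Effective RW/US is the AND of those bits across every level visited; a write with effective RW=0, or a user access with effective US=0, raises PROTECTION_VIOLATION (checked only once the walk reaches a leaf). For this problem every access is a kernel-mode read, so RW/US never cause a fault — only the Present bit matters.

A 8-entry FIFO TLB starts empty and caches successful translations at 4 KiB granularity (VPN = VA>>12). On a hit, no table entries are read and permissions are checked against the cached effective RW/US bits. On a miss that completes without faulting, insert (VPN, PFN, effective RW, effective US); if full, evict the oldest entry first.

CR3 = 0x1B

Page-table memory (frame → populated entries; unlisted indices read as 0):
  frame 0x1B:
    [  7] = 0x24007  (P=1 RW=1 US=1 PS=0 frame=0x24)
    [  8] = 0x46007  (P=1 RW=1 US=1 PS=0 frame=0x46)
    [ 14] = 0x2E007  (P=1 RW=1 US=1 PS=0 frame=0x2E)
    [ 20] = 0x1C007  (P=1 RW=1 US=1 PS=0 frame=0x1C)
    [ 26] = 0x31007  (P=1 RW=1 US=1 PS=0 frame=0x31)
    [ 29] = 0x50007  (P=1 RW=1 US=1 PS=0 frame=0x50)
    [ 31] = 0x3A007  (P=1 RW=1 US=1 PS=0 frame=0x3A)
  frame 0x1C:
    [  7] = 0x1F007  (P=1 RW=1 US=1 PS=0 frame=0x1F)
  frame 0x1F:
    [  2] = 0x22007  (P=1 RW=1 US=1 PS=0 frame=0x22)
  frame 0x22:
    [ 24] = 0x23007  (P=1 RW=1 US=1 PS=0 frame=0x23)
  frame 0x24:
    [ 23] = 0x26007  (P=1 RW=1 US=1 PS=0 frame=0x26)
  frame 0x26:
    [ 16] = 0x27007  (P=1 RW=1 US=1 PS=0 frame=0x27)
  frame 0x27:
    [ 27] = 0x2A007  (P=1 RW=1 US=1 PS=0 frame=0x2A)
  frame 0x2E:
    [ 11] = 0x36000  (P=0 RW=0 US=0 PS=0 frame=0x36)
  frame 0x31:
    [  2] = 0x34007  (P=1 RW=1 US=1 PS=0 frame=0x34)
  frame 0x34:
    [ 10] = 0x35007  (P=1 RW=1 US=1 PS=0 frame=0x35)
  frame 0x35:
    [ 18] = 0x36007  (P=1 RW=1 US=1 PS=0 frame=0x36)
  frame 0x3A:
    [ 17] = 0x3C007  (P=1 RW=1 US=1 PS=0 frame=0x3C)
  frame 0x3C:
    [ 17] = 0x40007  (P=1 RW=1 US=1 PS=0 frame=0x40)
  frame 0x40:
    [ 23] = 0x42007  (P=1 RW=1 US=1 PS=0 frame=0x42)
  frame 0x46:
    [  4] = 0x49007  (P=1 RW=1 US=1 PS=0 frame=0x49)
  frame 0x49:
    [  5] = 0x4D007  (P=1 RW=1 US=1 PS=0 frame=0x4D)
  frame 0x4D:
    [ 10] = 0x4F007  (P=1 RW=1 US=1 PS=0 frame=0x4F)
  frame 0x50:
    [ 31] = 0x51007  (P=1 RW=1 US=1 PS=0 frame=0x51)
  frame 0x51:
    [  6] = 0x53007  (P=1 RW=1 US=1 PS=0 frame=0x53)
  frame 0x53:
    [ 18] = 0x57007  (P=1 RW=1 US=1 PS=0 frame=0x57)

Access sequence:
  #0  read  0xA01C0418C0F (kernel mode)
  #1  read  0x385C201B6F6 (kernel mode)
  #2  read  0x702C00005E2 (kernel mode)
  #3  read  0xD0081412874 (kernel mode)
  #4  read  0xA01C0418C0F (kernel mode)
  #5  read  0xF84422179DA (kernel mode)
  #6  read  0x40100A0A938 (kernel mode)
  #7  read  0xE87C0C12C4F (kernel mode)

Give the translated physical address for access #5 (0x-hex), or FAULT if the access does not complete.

Walk each access:
#0 VA=0xA01C0418C0F (r,kernel):
  lvl0: tbl 0x1B, slot 20 ⇒ 0x1C007 (P1/RW1/US1/PS0)
  lvl1: tbl 0x1C, slot 7 ⇒ 0x1F007 (P1/RW1/US1/PS0)
  lvl2: tbl 0x1F, slot 2 ⇒ 0x22007 (P1/RW1/US1/PS0)
  lvl3: tbl 0x22, slot 24 ⇒ 0x23007 (P1/RW1/US1/PS0)
  → PA=0x23C0F  (4 entries read)
#1 VA=0x385C201B6F6 (r,kernel):
  lvl0: tbl 0x1B, slot 7 ⇒ 0x24007 (P1/RW1/US1/PS0)
  lvl1: tbl 0x24, slot 23 ⇒ 0x26007 (P1/RW1/US1/PS0)
  lvl2: tbl 0x26, slot 16 ⇒ 0x27007 (P1/RW1/US1/PS0)
  lvl3: tbl 0x27, slot 27 ⇒ 0x2A007 (P1/RW1/US1/PS0)
  → PA=0x2A6F6  (4 entries read)
#2 VA=0x702C00005E2 (r,kernel):
  lvl0: tbl 0x1B, slot 14 ⇒ 0x2E007 (P1/RW1/US1/PS0)
  lvl1: tbl 0x2E, slot 11 ⇒ 0x36000 (P0/RW0/US0/PS0)
  ✗ PAGE_NOT_PRESENT  [2 reads]
#3 VA=0xD0081412874 (r,kernel):
  lvl0: tbl 0x1B, slot 26 ⇒ 0x31007 (P1/RW1/US1/PS0)
  lvl1: tbl 0x31, slot 2 ⇒ 0x34007 (P1/RW1/US1/PS0)
  lvl2: tbl 0x34, slot 10 ⇒ 0x35007 (P1/RW1/US1/PS0)
  lvl3: tbl 0x35, slot 18 ⇒ 0x36007 (P1/RW1/US1/PS0)
  → PA=0x36874  (4 entries read)
#4 VA=0xA01C0418C0F (r,kernel):
  TLB hit vpn=0xA01C0418 → PA=0x23C0F
#5 VA=0xF84422179DA (r,kernel):
  lvl0: tbl 0x1B, slot 31 ⇒ 0x3A007 (P1/RW1/US1/PS0)
  lvl1: tbl 0x3A, slot 17 ⇒ 0x3C007 (P1/RW1/US1/PS0)
  lvl2: tbl 0x3C, slot 17 ⇒ 0x40007 (P1/RW1/US1/PS0)
  lvl3: tbl 0x40, slot 23 ⇒ 0x42007 (P1/RW1/US1/PS0)
  → PA=0x429DA  (4 entries read)
#6 VA=0x40100A0A938 (r,kernel):
  lvl0: tbl 0x1B, slot 8 ⇒ 0x46007 (P1/RW1/US1/PS0)
  lvl1: tbl 0x46, slot 4 ⇒ 0x49007 (P1/RW1/US1/PS0)
  lvl2: tbl 0x49, slot 5 ⇒ 0x4D007 (P1/RW1/US1/PS0)
  lvl3: tbl 0x4D, slot 10 ⇒ 0x4F007 (P1/RW1/US1/PS0)
  → PA=0x4F938  (4 entries read)
#7 VA=0xE87C0C12C4F (r,kernel):
  lvl0: tbl 0x1B, slot 29 ⇒ 0x50007 (P1/RW1/US1/PS0)
  lvl1: tbl 0x50, slot 31 ⇒ 0x51007 (P1/RW1/US1/PS0)
  lvl2: tbl 0x51, slot 6 ⇒ 0x53007 (P1/RW1/US1/PS0)
  lvl3: tbl 0x53, slot 18 ⇒ 0x57007 (P1/RW1/US1/PS0)
  → PA=0x57C4F  (4 entries read)

Access #5 PA: 0x429DA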